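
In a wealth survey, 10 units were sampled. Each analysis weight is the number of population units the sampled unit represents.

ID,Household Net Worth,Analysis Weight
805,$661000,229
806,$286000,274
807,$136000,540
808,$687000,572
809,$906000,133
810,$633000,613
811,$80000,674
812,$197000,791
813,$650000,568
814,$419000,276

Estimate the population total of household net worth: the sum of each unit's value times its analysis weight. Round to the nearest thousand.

Weighted total = 661000×229 + 286000×274 + 136000×540 + 687000×572 + 906000×133 + 633000×613 + 80000×674 + 197000×791 + 650000×568 + 419000×276
  = 151369000 + 78364000 + 73440000 + 392964000 + 120498000 + 388029000 + 53920000 + 155827000 + 369200000 + 115644000 = 1899255000

1899255000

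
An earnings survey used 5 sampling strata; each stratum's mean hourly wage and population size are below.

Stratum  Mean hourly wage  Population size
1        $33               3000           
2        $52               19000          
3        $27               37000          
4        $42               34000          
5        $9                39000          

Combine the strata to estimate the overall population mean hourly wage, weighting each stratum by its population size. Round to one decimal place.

Σ Nₕ·x̄ₕ = 33×3000 + 52×19000 + 27×37000 + 42×34000 + 9×39000
  = 99000 + 988000 + 999000 + 1428000 + 351000 = 3865000
Σ Nₕ = 3000 + 19000 + 37000 + 34000 + 39000 = 132000
Overall mean = 3865000 / 132000 = 29.280303

29.3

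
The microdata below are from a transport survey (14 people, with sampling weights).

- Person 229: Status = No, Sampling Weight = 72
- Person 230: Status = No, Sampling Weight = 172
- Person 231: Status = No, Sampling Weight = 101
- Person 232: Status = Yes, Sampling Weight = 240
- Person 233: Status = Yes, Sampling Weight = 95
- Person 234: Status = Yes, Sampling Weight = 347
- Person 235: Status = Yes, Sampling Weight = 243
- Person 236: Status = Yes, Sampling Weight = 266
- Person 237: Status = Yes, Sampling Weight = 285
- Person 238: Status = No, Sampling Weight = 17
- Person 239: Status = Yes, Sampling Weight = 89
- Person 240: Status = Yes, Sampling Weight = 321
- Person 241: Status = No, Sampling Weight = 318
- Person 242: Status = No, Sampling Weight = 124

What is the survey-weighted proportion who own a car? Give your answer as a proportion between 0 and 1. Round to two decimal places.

0.70

Sum of weights for 'Yes' = 240 + 95 + 347 + 243 + 266 + 285 + 89 + 321 = 1886
Total weight = 2690
Weighted proportion = 1886 / 2690 = 0.70111524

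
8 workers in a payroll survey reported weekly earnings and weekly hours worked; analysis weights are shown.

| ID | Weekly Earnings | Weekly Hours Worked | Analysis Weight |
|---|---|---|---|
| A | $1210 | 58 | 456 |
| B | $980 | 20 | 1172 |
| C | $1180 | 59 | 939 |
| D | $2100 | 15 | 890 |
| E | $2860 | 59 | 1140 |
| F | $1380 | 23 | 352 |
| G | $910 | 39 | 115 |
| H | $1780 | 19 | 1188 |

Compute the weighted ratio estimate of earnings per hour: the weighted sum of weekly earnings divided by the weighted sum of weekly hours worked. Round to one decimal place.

48.1

Σ wᵢ·y = 1210×456 + 980×1172 + 1180×939 + 2100×890 + 2860×1140 + 1380×352 + 910×115 + 1780×1188
  = 10642790
Σ wᵢ·x = 221052
Ratio = 10642790 / 221052 = 48.146092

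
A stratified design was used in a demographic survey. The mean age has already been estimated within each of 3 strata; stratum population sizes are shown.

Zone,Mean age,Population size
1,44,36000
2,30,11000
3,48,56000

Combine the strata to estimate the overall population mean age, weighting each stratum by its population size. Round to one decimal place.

44.7

Σ Nₕ·x̄ₕ = 4602000
Σ Nₕ = 36000 + 11000 + 56000 = 103000
Overall mean = 4602000 / 103000 = 44.679612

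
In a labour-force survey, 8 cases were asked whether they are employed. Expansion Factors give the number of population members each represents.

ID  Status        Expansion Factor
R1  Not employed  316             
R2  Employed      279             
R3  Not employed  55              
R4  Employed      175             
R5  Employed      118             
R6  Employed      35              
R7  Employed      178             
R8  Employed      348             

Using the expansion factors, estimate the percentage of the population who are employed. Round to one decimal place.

Sum of weights for 'Employed' = 279 + 175 + 118 + 35 + 178 + 348 = 1133
Total weight = 316 + 279 + 55 + 175 + 118 + 35 + 178 + 348 = 1504
Weighted proportion = 1133 / 1504 = 0.75332447 → 75.332447%

75.3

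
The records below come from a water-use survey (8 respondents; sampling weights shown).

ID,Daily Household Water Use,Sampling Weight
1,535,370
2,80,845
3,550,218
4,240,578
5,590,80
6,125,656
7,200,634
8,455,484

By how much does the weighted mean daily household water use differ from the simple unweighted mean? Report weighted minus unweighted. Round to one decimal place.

Unweighted sum = 2775
Unweighted mean = 2775 / 8 = 346.875
Weighted sum = 535×370 + 80×845 + 550×218 + 240×578 + 590×80 + 125×656 + 200×634 + 455×484
  = 1000390
Sum of weights = 370 + 845 + 218 + 578 + 80 + 656 + 634 + 484 = 3865
Weighted mean = 1000390 / 3865 = 258.83312
Difference (weighted minus unweighted) = -88.041882

-88.0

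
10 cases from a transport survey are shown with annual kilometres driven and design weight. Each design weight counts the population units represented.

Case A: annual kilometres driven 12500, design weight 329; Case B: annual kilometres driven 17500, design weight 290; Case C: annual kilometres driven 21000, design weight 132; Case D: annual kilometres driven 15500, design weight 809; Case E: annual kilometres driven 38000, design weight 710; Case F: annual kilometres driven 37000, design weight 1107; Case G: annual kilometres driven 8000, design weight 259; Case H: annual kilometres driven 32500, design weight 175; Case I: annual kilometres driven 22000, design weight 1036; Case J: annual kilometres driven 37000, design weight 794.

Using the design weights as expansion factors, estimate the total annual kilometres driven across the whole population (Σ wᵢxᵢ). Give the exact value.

Weighted total = 12500×329 + 17500×290 + 21000×132 + 15500×809 + 38000×710 + 37000×1107 + 8000×259 + 32500×175 + 22000×1036 + 37000×794
  = 4112500 + 5075000 + 2772000 + 12539500 + 26980000 + 40959000 + 2072000 + 5687500 + 22792000 + 29378000 = 152367500

152367500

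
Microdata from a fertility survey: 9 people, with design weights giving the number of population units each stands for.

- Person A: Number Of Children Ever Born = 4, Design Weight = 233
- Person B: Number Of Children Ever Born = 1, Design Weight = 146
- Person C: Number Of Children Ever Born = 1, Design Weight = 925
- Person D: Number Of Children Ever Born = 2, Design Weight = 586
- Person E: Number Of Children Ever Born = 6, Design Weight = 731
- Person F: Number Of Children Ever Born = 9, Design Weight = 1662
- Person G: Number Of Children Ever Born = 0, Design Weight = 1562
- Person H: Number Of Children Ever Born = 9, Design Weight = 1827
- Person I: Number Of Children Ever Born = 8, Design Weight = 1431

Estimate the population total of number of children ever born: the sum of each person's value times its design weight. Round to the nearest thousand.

Weighted total = 4×233 + 1×146 + 1×925 + 2×586 + 6×731 + 9×1662 + 0×1562 + 9×1827 + 8×1431
  = 50410

50000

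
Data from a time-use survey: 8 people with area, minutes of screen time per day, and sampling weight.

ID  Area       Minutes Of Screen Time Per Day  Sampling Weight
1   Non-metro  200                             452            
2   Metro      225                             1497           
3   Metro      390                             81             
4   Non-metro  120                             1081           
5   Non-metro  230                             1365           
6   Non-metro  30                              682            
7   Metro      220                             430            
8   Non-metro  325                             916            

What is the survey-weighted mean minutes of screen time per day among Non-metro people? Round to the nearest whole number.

190

Non-metro rows: 1, 4, 5, 6, 8
Weighted sum = 200×452 + 120×1081 + 230×1365 + 30×682 + 325×916
  = 90400 + 129720 + 313950 + 20460 + 297700 = 852230
Sum of weights = 452 + 1081 + 1365 + 682 + 916 = 4496
Weighted mean = 852230 / 4496 = 189.55294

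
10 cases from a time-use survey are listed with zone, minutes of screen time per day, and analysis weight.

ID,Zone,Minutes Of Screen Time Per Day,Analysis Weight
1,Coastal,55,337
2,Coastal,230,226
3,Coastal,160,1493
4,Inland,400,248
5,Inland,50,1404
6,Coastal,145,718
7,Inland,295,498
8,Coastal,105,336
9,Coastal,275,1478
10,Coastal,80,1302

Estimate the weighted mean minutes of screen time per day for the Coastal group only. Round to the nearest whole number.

163

Coastal rows: 1, 2, 3, 6, 8, 9, 10
Weighted sum = 55×337 + 230×226 + 160×1493 + 145×718 + 105×336 + 275×1478 + 80×1302
  = 18535 + 51980 + 238880 + 104110 + 35280 + 406450 + 104160 = 959395
Sum of weights = 5890
Weighted mean = 959395 / 5890 = 162.8854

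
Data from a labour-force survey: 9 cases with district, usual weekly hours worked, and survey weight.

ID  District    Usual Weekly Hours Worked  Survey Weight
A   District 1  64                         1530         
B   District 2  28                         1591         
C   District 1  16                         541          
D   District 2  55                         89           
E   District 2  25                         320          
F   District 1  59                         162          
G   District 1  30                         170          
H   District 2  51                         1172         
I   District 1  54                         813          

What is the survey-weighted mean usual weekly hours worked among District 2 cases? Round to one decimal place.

District 2 rows: B, D, E, H
Weighted sum = 117215
Sum of weights = 3172
Weighted mean = 117215 / 3172 = 36.953026

37.0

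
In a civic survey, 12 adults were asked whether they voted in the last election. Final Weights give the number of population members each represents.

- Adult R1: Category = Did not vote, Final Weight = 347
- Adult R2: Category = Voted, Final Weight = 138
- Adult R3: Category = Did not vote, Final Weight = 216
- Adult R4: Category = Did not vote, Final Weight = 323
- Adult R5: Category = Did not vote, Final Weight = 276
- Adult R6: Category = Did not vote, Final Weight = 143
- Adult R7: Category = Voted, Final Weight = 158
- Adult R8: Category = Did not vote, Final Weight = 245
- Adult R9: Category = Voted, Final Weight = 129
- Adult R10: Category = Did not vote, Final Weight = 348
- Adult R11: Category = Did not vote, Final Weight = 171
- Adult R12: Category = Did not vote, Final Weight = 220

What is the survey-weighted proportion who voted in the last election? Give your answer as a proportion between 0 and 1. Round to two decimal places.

0.16

Sum of weights for 'Voted' = 138 + 158 + 129 = 425
Total weight = 347 + 138 + 216 + 323 + 276 + 143 + 158 + 245 + 129 + 348 + 171 + 220 = 2714
Weighted proportion = 425 / 2714 = 0.15659543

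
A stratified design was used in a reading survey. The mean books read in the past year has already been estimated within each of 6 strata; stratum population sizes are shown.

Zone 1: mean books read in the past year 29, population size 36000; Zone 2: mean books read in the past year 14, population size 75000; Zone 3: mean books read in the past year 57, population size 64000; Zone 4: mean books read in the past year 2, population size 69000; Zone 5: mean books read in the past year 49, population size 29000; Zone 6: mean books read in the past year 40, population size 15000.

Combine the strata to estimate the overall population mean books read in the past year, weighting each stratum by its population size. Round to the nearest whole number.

Σ Nₕ·x̄ₕ = 29×36000 + 14×75000 + 57×64000 + 2×69000 + 49×29000 + 40×15000
  = 1044000 + 1050000 + 3648000 + 138000 + 1421000 + 600000 = 7901000
Σ Nₕ = 288000
Overall mean = 7901000 / 288000 = 27.434028

27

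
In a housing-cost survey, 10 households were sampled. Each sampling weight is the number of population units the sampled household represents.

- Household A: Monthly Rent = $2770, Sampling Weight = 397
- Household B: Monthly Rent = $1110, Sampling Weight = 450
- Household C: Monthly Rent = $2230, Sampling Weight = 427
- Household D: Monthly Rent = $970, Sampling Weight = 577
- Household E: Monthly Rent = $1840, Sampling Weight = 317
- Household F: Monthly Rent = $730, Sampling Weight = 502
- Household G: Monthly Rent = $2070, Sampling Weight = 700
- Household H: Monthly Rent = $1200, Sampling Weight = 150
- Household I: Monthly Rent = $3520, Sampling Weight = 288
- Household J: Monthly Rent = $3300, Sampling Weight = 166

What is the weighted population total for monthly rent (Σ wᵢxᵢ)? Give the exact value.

Weighted total = 7251390

7251390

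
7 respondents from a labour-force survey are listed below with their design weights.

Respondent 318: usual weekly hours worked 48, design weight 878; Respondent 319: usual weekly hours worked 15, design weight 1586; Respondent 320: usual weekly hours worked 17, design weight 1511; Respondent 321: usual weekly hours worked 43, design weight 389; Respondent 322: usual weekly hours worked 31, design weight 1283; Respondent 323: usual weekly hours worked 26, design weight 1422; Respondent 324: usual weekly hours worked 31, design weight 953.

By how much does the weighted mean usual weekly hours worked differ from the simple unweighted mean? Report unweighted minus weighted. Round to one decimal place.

Unweighted sum = 48 + 15 + 17 + 43 + 31 + 26 + 31 = 211
Unweighted mean = 211 / 7 = 30.142857
Weighted sum = 48×878 + 15×1586 + 17×1511 + 43×389 + 31×1283 + 26×1422 + 31×953
  = 42144 + 23790 + 25687 + 16727 + 39773 + 36972 + 29543 = 214636
Sum of weights = 878 + 1586 + 1511 + 389 + 1283 + 1422 + 953 = 8022
Weighted mean = 214636 / 8022 = 26.755921
Difference (unweighted minus weighted) = 3.3869359

3.4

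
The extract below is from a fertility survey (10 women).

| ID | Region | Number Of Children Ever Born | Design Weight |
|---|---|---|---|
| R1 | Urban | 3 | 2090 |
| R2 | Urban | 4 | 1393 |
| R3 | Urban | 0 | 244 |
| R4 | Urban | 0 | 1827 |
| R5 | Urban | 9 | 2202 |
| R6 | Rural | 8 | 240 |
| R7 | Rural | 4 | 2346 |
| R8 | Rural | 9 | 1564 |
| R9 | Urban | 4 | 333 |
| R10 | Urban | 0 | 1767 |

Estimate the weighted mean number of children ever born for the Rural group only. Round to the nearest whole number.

Rural rows: R6, R7, R8
Weighted sum = 8×240 + 4×2346 + 9×1564
  = 1920 + 9384 + 14076 = 25380
Sum of weights = 240 + 2346 + 1564 = 4150
Weighted mean = 25380 / 4150 = 6.1156627

6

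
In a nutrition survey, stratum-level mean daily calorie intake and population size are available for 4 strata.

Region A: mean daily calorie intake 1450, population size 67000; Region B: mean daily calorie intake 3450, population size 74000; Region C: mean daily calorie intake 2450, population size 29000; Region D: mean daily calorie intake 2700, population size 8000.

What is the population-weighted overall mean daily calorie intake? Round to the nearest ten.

Σ Nₕ·x̄ₕ = 1450×67000 + 3450×74000 + 2450×29000 + 2700×8000
  = 97150000 + 255300000 + 71050000 + 21600000 = 445100000
Σ Nₕ = 67000 + 74000 + 29000 + 8000 = 178000
Overall mean = 445100000 / 178000 = 2500.5618

2500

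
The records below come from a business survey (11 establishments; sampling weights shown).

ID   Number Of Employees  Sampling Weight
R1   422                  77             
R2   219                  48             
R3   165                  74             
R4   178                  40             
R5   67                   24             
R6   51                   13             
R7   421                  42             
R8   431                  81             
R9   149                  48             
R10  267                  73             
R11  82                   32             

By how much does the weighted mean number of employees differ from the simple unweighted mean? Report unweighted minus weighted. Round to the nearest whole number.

-42

Unweighted sum = 422 + 219 + 165 + 178 + 67 + 51 + 421 + 431 + 149 + 267 + 82 = 2452
Unweighted mean = 2452 / 11 = 222.90909
Weighted sum = 422×77 + 219×48 + 165×74 + 178×40 + 67×24 + 51×13 + 421×42 + 431×81 + 149×48 + 267×73 + 82×32
  = 32494 + 10512 + 12210 + 7120 + 1608 + 663 + 17682 + 34911 + 7152 + 19491 + 2624 = 146467
Sum of weights = 77 + 48 + 74 + 40 + 24 + 13 + 42 + 81 + 48 + 73 + 32 = 552
Weighted mean = 146467 / 552 = 265.33877
Difference (unweighted minus weighted) = -42.429677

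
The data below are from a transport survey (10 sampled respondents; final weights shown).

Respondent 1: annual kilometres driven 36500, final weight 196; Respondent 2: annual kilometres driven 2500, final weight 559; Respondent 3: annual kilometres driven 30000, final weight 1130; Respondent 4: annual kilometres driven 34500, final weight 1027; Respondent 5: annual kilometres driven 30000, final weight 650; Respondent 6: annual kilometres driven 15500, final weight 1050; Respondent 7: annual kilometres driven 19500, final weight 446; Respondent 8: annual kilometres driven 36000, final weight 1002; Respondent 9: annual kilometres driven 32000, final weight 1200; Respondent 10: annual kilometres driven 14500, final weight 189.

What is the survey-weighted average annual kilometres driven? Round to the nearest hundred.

26800

Weighted sum = 36500×196 + 2500×559 + 30000×1130 + 34500×1027 + 30000×650 + 15500×1050 + 19500×446 + 36000×1002 + 32000×1200 + 14500×189
  = 7154000 + 1397500 + 33900000 + 35431500 + 19500000 + 16275000 + 8697000 + 36072000 + 38400000 + 2740500 = 199567500
Sum of weights = 7449
Weighted mean = 199567500 / 7449 = 26791.18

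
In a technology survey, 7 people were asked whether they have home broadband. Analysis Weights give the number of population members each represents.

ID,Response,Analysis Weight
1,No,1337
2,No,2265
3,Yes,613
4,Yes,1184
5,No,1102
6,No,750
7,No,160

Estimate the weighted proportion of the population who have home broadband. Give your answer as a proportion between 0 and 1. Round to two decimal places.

Sum of weights for 'Yes' = 613 + 1184 = 1797
Total weight = 1337 + 2265 + 613 + 1184 + 1102 + 750 + 160 = 7411
Weighted proportion = 1797 / 7411 = 0.2424774

0.24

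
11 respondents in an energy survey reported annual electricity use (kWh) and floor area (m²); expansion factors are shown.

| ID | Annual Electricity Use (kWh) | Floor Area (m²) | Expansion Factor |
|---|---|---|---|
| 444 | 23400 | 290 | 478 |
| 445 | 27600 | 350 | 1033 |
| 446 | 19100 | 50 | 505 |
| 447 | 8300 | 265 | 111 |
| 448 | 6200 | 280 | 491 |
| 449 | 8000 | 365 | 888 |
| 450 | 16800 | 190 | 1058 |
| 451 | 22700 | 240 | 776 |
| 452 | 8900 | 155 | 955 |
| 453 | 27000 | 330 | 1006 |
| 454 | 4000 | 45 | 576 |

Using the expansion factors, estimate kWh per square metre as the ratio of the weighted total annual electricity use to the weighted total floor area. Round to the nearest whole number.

70

Σ wᵢ·y = 23400×478 + 27600×1033 + 19100×505 + 8300×111 + 6200×491 + 8000×888 + 16800×1058 + 22700×776 + 8900×955 + 27000×1006 + 4000×576
  = 11185200 + 28510800 + 9645500 + 921300 + 3044200 + 7104000 + 17774400 + 17615200 + 8499500 + 27162000 + 2304000 = 133766100
Σ wᵢ·x = 290×478 + 350×1033 + 50×505 + 265×111 + 280×491 + 365×888 + 190×1058 + 240×776 + 155×955 + 330×1006 + 45×576
  = 138620 + 361550 + 25250 + 29415 + 137480 + 324120 + 201020 + 186240 + 148025 + 331980 + 25920 = 1909620
Ratio = 133766100 / 1909620 = 70.048544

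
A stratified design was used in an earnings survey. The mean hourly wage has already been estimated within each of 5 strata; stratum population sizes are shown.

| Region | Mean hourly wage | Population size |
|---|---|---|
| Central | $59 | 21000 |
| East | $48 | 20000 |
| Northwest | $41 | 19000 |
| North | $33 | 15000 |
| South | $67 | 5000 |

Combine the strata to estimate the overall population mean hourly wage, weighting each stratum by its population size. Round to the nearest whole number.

Σ Nₕ·x̄ₕ = 59×21000 + 48×20000 + 41×19000 + 33×15000 + 67×5000
  = 3808000
Σ Nₕ = 80000
Overall mean = 3808000 / 80000 = 47.6

48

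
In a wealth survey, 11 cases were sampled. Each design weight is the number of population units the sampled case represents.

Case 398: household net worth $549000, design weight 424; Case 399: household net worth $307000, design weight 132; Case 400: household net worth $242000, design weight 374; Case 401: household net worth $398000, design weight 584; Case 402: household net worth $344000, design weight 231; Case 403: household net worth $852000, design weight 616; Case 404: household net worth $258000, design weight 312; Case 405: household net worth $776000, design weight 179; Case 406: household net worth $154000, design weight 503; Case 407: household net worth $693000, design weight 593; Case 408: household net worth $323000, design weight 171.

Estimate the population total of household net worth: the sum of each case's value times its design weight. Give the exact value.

1963580000

Weighted total = 1963580000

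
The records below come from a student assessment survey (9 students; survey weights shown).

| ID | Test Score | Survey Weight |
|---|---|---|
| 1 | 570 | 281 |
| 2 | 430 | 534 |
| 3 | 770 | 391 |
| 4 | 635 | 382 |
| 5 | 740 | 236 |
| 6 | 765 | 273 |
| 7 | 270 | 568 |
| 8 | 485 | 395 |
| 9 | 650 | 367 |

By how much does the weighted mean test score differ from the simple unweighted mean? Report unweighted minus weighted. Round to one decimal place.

Unweighted sum = 570 + 430 + 770 + 635 + 740 + 765 + 270 + 485 + 650 = 5315
Unweighted mean = 5315 / 9 = 590.55556
Weighted sum = 570×281 + 430×534 + 770×391 + 635×382 + 740×236 + 765×273 + 270×568 + 485×395 + 650×367
  = 160170 + 229620 + 301070 + 242570 + 174640 + 208845 + 153360 + 191575 + 238550 = 1900400
Sum of weights = 281 + 534 + 391 + 382 + 236 + 273 + 568 + 395 + 367 = 3427
Weighted mean = 1900400 / 3427 = 554.5375
Difference (unweighted minus weighted) = 36.018059

36.0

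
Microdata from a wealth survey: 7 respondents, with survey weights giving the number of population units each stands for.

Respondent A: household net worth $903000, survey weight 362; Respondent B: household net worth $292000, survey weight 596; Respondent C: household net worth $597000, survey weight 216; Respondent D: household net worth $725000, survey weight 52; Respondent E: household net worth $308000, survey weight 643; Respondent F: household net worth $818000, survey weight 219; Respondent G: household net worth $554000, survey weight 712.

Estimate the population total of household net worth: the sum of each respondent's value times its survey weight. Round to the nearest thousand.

1439204000

Weighted total = 903000×362 + 292000×596 + 597000×216 + 725000×52 + 308000×643 + 818000×219 + 554000×712
  = 326886000 + 174032000 + 128952000 + 37700000 + 198044000 + 179142000 + 394448000 = 1439204000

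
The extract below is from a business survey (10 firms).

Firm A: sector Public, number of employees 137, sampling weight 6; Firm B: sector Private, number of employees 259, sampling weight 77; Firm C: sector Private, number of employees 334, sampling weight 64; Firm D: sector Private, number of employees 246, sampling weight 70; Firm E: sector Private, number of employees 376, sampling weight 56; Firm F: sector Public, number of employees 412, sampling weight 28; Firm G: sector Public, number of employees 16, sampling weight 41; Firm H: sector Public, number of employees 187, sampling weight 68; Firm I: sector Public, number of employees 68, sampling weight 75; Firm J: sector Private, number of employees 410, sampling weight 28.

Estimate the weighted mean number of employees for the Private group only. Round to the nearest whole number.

Private rows: B, C, D, E, J
Weighted sum = 259×77 + 334×64 + 246×70 + 376×56 + 410×28
  = 19943 + 21376 + 17220 + 21056 + 11480 = 91075
Sum of weights = 295
Weighted mean = 91075 / 295 = 308.72881

309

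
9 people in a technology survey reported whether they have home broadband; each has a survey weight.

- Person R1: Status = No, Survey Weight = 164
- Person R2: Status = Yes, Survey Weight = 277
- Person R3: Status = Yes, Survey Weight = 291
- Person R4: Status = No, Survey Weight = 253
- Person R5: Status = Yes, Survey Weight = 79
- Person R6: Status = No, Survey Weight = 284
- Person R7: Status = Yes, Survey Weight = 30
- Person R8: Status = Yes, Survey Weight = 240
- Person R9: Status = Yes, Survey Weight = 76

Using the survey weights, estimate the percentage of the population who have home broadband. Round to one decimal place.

58.6

Sum of weights for 'Yes' = 277 + 291 + 79 + 30 + 240 + 76 = 993
Total weight = 164 + 277 + 291 + 253 + 79 + 284 + 30 + 240 + 76 = 1694
Weighted proportion = 993 / 1694 = 0.58618654 → 58.618654%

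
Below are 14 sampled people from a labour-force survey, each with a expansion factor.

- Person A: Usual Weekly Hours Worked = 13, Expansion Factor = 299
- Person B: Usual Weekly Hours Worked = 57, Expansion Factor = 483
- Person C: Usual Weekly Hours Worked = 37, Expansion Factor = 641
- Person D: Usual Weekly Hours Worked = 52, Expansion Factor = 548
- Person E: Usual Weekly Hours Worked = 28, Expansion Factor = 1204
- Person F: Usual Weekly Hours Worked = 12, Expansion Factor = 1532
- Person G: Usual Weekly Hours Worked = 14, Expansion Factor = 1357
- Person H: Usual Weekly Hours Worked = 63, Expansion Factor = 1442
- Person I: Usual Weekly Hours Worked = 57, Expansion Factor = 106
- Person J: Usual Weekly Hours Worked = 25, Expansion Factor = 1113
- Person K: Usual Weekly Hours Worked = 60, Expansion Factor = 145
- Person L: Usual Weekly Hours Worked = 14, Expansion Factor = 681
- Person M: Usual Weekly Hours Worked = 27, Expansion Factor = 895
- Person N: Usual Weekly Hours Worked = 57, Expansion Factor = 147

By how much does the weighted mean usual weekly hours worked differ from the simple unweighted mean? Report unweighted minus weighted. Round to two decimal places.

Unweighted sum = 516
Unweighted mean = 516 / 14 = 36.857143
Weighted sum = 330216
Sum of weights = 10593
Weighted mean = 330216 / 10593 = 31.173039
Difference (unweighted minus weighted) = 5.6841041

5.68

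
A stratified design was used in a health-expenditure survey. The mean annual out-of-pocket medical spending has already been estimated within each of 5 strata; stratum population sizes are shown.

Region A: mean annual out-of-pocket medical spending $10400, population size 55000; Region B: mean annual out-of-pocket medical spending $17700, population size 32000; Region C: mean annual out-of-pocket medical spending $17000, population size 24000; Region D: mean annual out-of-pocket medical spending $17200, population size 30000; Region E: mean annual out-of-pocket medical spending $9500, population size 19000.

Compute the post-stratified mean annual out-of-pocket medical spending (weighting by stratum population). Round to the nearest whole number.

Σ Nₕ·x̄ₕ = 10400×55000 + 17700×32000 + 17000×24000 + 17200×30000 + 9500×19000
  = 572000000 + 566400000 + 408000000 + 516000000 + 180500000 = 2242900000
Σ Nₕ = 55000 + 32000 + 24000 + 30000 + 19000 = 160000
Overall mean = 2242900000 / 160000 = 14018.125

14018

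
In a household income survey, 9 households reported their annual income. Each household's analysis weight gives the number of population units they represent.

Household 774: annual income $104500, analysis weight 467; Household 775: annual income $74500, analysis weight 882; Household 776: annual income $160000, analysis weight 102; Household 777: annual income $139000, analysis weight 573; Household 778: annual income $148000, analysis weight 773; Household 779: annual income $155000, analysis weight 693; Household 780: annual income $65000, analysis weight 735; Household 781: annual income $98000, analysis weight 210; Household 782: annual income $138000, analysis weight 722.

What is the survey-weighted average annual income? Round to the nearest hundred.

116400

Weighted sum = 600287500
Sum of weights = 467 + 882 + 102 + 573 + 773 + 693 + 735 + 210 + 722 = 5157
Weighted mean = 600287500 / 5157 = 116402.46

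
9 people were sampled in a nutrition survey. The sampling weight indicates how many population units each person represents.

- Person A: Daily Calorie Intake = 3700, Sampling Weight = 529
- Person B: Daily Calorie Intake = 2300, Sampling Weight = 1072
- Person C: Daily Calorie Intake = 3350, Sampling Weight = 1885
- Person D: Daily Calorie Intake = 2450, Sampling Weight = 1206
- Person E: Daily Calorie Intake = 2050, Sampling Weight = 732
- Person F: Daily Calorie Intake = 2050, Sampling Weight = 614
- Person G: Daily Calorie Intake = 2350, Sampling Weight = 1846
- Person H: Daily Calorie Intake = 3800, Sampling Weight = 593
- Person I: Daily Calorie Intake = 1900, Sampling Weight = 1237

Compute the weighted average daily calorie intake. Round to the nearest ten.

2610

Weighted sum = 3700×529 + 2300×1072 + 3350×1885 + 2450×1206 + 2050×732 + 2050×614 + 2350×1846 + 3800×593 + 1900×1237
  = 1957300 + 2465600 + 6314750 + 2954700 + 1500600 + 1258700 + 4338100 + 2253400 + 2350300 = 25393450
Sum of weights = 529 + 1072 + 1885 + 1206 + 732 + 614 + 1846 + 593 + 1237 = 9714
Weighted mean = 25393450 / 9714 = 2614.1085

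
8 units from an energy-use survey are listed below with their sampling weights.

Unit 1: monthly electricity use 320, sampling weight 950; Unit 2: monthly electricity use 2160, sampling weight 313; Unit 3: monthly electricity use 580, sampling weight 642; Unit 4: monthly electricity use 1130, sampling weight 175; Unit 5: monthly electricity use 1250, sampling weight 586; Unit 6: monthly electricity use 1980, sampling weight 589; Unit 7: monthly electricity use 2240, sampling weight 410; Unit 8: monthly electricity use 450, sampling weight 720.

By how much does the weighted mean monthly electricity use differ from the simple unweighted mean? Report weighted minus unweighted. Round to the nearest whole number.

Unweighted sum = 320 + 2160 + 580 + 1130 + 1250 + 1980 + 2240 + 450 = 10110
Unweighted mean = 10110 / 8 = 1263.75
Weighted sum = 320×950 + 2160×313 + 580×642 + 1130×175 + 1250×586 + 1980×589 + 2240×410 + 450×720
  = 4691310
Sum of weights = 950 + 313 + 642 + 175 + 586 + 589 + 410 + 720 = 4385
Weighted mean = 4691310 / 4385 = 1069.854
Difference (weighted minus unweighted) = -193.89595

-194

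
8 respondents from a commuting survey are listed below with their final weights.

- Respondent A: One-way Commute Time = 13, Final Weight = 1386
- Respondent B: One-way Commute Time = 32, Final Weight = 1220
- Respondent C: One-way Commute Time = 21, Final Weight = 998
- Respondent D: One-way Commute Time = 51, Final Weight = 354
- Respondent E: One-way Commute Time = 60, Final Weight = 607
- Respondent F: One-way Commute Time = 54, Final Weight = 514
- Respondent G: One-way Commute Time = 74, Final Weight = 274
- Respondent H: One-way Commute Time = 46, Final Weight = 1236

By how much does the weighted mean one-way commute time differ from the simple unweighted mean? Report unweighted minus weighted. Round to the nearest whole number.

8

Unweighted sum = 13 + 32 + 21 + 51 + 60 + 54 + 74 + 46 = 351
Unweighted mean = 351 / 8 = 43.875
Weighted sum = 13×1386 + 32×1220 + 21×998 + 51×354 + 60×607 + 54×514 + 74×274 + 46×1236
  = 237378
Sum of weights = 1386 + 1220 + 998 + 354 + 607 + 514 + 274 + 1236 = 6589
Weighted mean = 237378 / 6589 = 36.026408
Difference (unweighted minus weighted) = 7.8485924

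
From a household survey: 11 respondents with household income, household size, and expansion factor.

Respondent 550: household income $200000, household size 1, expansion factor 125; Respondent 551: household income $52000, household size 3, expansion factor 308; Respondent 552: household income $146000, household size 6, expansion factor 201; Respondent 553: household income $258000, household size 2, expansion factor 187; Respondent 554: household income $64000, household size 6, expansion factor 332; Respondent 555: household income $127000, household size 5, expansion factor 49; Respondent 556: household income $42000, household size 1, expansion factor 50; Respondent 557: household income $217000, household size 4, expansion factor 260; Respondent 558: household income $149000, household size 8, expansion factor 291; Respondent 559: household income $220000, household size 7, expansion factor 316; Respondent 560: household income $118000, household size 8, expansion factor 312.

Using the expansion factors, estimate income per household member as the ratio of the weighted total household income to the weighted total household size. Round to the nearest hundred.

Σ wᵢ·y = 354294000
Σ wᵢ·x = 1×125 + 3×308 + 6×201 + 2×187 + 6×332 + 5×49 + 1×50 + 4×260 + 8×291 + 7×316 + 8×312
  = 125 + 924 + 1206 + 374 + 1992 + 245 + 50 + 1040 + 2328 + 2212 + 2496 = 12992
Ratio = 354294000 / 12992 = 27270.166

27300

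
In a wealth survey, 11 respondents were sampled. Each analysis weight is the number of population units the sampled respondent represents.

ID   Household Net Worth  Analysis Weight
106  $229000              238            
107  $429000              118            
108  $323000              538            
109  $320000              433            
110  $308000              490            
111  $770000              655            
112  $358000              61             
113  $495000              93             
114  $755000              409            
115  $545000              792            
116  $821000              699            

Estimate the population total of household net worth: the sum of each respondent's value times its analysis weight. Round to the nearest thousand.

2454915000

Weighted total = 229000×238 + 429000×118 + 323000×538 + 320000×433 + 308000×490 + 770000×655 + 358000×61 + 495000×93 + 755000×409 + 545000×792 + 821000×699
  = 2454915000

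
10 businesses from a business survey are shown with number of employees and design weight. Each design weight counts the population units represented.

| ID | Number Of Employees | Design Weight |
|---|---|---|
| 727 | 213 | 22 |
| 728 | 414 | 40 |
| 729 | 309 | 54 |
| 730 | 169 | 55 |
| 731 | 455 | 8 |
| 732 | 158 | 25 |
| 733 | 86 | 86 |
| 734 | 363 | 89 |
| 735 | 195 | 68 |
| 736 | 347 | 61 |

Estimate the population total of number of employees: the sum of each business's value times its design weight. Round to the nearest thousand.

Weighted total = 213×22 + 414×40 + 309×54 + 169×55 + 455×8 + 158×25 + 86×86 + 363×89 + 195×68 + 347×61
  = 4686 + 16560 + 16686 + 9295 + 3640 + 3950 + 7396 + 32307 + 13260 + 21167 = 128947

129000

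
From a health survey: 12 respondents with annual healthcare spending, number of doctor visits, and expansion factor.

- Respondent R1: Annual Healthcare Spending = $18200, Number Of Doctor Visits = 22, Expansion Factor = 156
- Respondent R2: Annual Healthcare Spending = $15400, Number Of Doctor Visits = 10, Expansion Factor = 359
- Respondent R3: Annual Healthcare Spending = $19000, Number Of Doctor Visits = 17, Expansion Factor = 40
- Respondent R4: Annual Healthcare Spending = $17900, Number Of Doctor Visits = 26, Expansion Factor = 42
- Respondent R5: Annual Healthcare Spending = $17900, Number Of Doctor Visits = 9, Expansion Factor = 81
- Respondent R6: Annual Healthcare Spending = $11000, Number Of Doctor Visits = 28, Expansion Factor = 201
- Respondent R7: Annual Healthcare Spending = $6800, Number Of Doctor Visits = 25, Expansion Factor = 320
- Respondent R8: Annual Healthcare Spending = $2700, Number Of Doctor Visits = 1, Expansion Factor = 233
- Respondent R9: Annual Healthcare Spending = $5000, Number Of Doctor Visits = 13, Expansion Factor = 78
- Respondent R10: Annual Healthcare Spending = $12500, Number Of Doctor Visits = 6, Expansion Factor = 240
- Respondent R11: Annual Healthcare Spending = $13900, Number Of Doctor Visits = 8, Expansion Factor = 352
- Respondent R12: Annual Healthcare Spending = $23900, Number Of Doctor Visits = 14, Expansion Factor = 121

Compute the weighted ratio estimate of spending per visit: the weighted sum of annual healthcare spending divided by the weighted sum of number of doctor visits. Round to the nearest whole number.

907

Σ wᵢ·y = 18200×156 + 15400×359 + 19000×40 + 17900×42 + 17900×81 + 11000×201 + 6800×320 + 2700×233 + 5000×78 + 12500×240 + 13900×352 + 23900×121
  = 2839200 + 5528600 + 760000 + 751800 + 1449900 + 2211000 + 2176000 + 629100 + 390000 + 3000000 + 4892800 + 2891900 = 27520300
Σ wᵢ·x = 22×156 + 10×359 + 17×40 + 26×42 + 9×81 + 28×201 + 25×320 + 1×233 + 13×78 + 6×240 + 8×352 + 14×121
  = 3432 + 3590 + 680 + 1092 + 729 + 5628 + 8000 + 233 + 1014 + 1440 + 2816 + 1694 = 30348
Ratio = 27520300 / 30348 = 906.82417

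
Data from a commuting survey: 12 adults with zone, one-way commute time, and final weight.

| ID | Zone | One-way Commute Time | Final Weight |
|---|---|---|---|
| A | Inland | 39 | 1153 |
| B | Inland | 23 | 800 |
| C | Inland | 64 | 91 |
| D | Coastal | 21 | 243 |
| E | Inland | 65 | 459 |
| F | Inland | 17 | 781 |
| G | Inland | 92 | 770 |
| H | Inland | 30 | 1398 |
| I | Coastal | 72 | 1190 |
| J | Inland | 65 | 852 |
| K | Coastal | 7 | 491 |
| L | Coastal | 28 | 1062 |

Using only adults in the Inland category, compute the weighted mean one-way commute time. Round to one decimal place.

Inland rows: A, B, C, E, F, G, H, J
Weighted sum = 39×1153 + 23×800 + 64×91 + 65×459 + 17×781 + 92×770 + 30×1398 + 65×852
  = 44967 + 18400 + 5824 + 29835 + 13277 + 70840 + 41940 + 55380 = 280463
Sum of weights = 1153 + 800 + 91 + 459 + 781 + 770 + 1398 + 852 = 6304
Weighted mean = 280463 / 6304 = 44.489689

44.5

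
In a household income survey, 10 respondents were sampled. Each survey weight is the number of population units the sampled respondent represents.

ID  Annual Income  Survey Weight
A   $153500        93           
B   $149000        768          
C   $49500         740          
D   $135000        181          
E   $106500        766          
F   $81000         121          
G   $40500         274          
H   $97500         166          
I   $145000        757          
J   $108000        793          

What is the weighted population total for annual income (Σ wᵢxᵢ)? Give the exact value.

503843500

Weighted total = 153500×93 + 149000×768 + 49500×740 + 135000×181 + 106500×766 + 81000×121 + 40500×274 + 97500×166 + 145000×757 + 108000×793
  = 503843500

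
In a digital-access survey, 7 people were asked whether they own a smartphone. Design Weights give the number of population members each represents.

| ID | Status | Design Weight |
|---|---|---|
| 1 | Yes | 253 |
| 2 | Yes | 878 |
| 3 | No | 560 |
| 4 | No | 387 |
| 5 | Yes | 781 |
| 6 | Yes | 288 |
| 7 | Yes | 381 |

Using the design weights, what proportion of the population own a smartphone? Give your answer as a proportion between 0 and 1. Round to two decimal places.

0.73

Sum of weights for 'Yes' = 253 + 878 + 781 + 288 + 381 = 2581
Total weight = 253 + 878 + 560 + 387 + 781 + 288 + 381 = 3528
Weighted proportion = 2581 / 3528 = 0.73157596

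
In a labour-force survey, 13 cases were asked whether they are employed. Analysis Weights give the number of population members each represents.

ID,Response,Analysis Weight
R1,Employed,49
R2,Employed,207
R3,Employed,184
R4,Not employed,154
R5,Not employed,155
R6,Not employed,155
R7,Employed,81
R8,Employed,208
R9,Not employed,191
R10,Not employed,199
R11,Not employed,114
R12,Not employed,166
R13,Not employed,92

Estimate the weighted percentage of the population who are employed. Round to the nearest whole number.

37

Sum of weights for 'Employed' = 49 + 207 + 184 + 81 + 208 = 729
Total weight = 1955
Weighted proportion = 729 / 1955 = 0.37289003 → 37.289003%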